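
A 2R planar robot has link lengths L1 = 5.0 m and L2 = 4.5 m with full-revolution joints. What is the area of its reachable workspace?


r_max = L1 + L2 = 9.5 m
r_min = |L1 - L2| = 0.5 m
Area = pi*(r_max^2 - r_min^2)
= pi*(90.25 - 0.25)
= pi * 90.0
= 282.7433 m^2


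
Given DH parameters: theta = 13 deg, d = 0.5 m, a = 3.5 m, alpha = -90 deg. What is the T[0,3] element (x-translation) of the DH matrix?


T[0,3] = a * cos(theta)
= 3.5 * cos(13 deg)
= 3.5 * 0.9744
= 3.4103


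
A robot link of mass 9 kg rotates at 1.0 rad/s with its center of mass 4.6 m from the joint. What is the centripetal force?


F = m * omega^2 * r
= 9 * 1.0^2 * 4.6
= 9 * 1.0 * 4.6
= 41.4 N


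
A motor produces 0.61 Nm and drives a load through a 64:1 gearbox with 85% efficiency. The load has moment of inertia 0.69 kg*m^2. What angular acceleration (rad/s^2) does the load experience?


tau_out = tau_motor * N * eta
= 0.61 * 64 * 0.85 = 33.184 Nm
alpha = tau_out / I = 33.184 / 0.69
= 48.0928 rad/s^2


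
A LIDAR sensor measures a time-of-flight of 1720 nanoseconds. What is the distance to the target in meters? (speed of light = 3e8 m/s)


tof = 1720 ns = 1.72e-06 s
dist = c * tof / 2
= 3e8 * 1.72e-06 / 2
= 258.0 m


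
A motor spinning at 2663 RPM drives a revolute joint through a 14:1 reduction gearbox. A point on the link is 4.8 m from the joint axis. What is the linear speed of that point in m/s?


omega_motor = 2663 * 2*pi/60 = 278.8687 rad/s
omega_joint = omega_motor / 14 = 19.9192 rad/s
v = omega_joint * r = 19.9192 * 4.8
= 95.6121 m/s


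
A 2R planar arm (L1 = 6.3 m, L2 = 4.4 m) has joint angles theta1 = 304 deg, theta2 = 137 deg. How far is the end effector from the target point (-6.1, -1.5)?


End effector via forward kinematics:
x = L1*cos(t1) + L2*cos(t1+t2) = 4.2112
y = L1*sin(t1) + L2*sin(t1+t2) = -0.8771
Distance to target:
d = sqrt((-6.1 - 4.2112)^2 + (-1.5 - -0.8771)^2)
= sqrt(106.3214 + 0.388)
= 10.33 m


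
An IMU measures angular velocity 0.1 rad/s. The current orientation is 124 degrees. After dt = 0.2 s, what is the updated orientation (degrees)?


delta_theta = w * dt = 0.1 * 0.2 = 0.02 rad
= 1.1459 deg
theta_new = 124 + 1.1459 = 125.1459 deg


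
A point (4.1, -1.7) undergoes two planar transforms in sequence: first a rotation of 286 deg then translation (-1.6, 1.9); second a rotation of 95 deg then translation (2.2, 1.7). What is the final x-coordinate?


After transform 1:
x1 = cos(286)*4.1 - sin(286)*-1.7 + -1.6 = -2.104
y1 = sin(286)*4.1 + cos(286)*-1.7 + 1.9 = -2.5098
After transform 2:
x2 = cos(95)*-2.104 - sin(95)*-2.5098 + 2.2
= 4.8836


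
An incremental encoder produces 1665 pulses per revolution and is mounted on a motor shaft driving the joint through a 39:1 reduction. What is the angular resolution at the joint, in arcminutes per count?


counts per rev = 1665
effective counts at joint = 1665 * 39 = 64935
resolution = 360*60 / 64935
= 0.3326 arcmin/count


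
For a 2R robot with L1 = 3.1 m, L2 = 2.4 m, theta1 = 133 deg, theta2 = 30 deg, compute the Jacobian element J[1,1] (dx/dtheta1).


J[1,1] = -L1*sin(t1) - L2*sin(t1+t2)
= -3.1*sin(133) - 2.4*sin(163)
= -2.9689


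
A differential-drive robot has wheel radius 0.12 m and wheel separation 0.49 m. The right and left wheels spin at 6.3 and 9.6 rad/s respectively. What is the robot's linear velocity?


vR = r*wR = 0.12*6.3 = 0.756 m/s
vL = r*wL = 0.12*9.6 = 1.152 m/s
v = (vR+vL)/2 = 0.954 m/s
omega = (vR-vL)/L = -0.8082 rad/s
linear velocity = 0.954 m/s


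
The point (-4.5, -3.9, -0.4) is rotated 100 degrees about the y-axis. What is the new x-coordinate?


Rotation about y-axis: x' = x*cos(theta) + z*sin(theta)
= -4.5 * -0.1736 + -0.4 * 0.9848
= 0.3875


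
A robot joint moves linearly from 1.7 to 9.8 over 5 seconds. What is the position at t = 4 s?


s = t/T = 4/5 = 0.8
p(t) = p0 + (pf-p0)*s
= 1.7 + (9.8 - 1.7) * 0.8
= 8.18


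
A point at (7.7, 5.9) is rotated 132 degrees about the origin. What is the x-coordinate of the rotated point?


x' = x*cos(theta) - y*sin(theta)
cos(132 deg) = -0.6691, sin(132 deg) = 0.7431
x' = 7.7 * -0.6691 - 5.9 * 0.7431
= -5.1523 - 4.3846
= -9.5369


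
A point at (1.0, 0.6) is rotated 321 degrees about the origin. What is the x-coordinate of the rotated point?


x' = x*cos(theta) - y*sin(theta)
cos(321 deg) = 0.7771, sin(321 deg) = -0.6293
x' = 1.0 * 0.7771 - 0.6 * -0.6293
= 0.7771 - -0.3776
= 1.1547


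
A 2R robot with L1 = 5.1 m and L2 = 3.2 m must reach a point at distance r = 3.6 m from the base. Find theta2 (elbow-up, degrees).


cos(theta2) = (r^2 - L1^2 - L2^2) / (2*L1*L2)
cos(theta2) = (12.96 - 26.01 - 10.24) / 32.64
cos(theta2) = -0.713542
theta2 = 135.5238 degrees


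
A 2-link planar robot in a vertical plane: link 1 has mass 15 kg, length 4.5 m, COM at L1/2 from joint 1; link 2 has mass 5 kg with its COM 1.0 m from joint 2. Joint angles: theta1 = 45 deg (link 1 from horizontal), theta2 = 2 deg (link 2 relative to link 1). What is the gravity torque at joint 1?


Horizontal distance from joint 1 to link-1 COM:
  x_c1 = (L1/2)*cos(t1) = 2.25 * 0.7071 = 1.591 m
Horizontal distance from joint 1 to link-2 COM:
  x_c2 = L1*cos(t1) + Lc2*cos(t1+t2)
       = 4.5*0.7071 + 1.0*0.682 = 3.864 m
tau1 = m1*g*x_c1 + m2*g*x_c2
     = 15*9.81*1.591 + 5*9.81*3.864
     = 234.1142 + 189.5282
     = 423.6424 Nm


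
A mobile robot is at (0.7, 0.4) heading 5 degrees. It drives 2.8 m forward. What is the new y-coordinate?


y_new = y0 + d*sin(theta)
= 0.4 + 2.8*sin(5)
= 0.4 + 0.244
= 0.644


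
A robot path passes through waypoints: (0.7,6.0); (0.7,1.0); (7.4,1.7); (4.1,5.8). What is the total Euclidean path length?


Segment lengths:
  seg1 = sqrt((0.0)^2 + (-5.0)^2) = 5.0
  seg2 = sqrt((6.7)^2 + (0.7)^2) = 6.7365
  seg3 = sqrt((-3.3)^2 + (4.1)^2) = 5.2631
Total = 16.9995


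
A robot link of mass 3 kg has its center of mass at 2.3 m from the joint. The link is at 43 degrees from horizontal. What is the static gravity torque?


tau = m*g*L*cos(angle)
= 3 * 9.81 * 2.3 * cos(43 deg)
= 3 * 9.81 * 2.3 * 0.7314
= 49.5046 Nm


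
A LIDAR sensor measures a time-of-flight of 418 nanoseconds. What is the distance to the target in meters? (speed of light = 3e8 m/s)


tof = 418 ns = 4.18e-07 s
dist = c * tof / 2
= 3e8 * 4.18e-07 / 2
= 62.7 m


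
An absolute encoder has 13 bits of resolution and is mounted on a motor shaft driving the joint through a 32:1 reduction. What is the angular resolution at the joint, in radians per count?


counts = 2^13 = 8192
effective counts at joint = 8192 * 32 = 262144
resolution = 2*pi / 262144
= 2.3968e-05 rad/count


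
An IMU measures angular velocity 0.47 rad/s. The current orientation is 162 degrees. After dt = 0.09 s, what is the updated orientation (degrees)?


delta_theta = w * dt = 0.47 * 0.09 = 0.0423 rad
= 2.4236 deg
theta_new = 162 + 2.4236 = 164.4236 deg


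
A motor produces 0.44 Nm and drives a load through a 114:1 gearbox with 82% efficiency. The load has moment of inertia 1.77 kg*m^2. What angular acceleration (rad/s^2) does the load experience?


tau_out = tau_motor * N * eta
= 0.44 * 114 * 0.82 = 41.1312 Nm
alpha = tau_out / I = 41.1312 / 1.77
= 23.238 rad/s^2


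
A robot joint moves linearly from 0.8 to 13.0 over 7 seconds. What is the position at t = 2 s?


s = t/T = 2/7 = 0.2857
p(t) = p0 + (pf-p0)*s
= 0.8 + (13.0 - 0.8) * 0.2857
= 4.2857


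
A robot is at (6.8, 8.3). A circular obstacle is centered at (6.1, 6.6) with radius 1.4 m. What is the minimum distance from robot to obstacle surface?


center_dist = sqrt((6.8-6.1)^2 + (8.3-6.6)^2)
= sqrt(0.49 + 2.89)
= 1.8385
min_dist = center_dist - radius = 1.8385 - 1.4 = 0.4385 m


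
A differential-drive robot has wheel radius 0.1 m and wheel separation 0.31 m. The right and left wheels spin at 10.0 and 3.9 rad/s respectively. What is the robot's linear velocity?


vR = r*wR = 0.1*10.0 = 1.0 m/s
vL = r*wL = 0.1*3.9 = 0.39 m/s
v = (vR+vL)/2 = 0.695 m/s
omega = (vR-vL)/L = 1.9677 rad/s
linear velocity = 0.695 m/s


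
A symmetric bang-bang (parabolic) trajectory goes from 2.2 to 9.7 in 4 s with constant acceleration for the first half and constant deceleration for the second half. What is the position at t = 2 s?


Symmetric rest-to-rest: each phase covers (pf-p0)/2 in time T/2. 0.5*a*(T/2)^2 = (pf-p0)/2 => a = 4*(pf-p0)/T^2
a = 4*(9.7-2.2)/4^2 = 1.875
t = 2 is in the acceleration phase (t <= T/2).
p = p0 + 0.5*a*t^2 = 2.2 + 0.5*1.875*2^2
= 5.95


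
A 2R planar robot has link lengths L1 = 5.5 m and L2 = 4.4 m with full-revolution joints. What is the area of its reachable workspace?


r_max = L1 + L2 = 9.9 m
r_min = |L1 - L2| = 1.1 m
Area = pi*(r_max^2 - r_min^2)
= pi*(98.01 - 1.21)
= pi * 96.8
= 304.1062 m^2


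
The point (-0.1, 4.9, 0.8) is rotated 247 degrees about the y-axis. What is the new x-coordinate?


Rotation about y-axis: x' = x*cos(theta) + z*sin(theta)
= -0.1 * -0.3907 + 0.8 * -0.9205
= -0.6973


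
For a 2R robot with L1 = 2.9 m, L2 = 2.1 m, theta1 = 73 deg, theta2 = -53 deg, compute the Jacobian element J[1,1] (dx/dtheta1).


J[1,1] = -L1*sin(t1) - L2*sin(t1+t2)
= -2.9*sin(73) - 2.1*sin(20)
= -3.4915


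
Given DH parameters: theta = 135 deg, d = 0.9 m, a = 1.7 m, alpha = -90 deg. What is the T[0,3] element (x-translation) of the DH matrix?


T[0,3] = a * cos(theta)
= 1.7 * cos(135 deg)
= 1.7 * -0.7071
= -1.2021


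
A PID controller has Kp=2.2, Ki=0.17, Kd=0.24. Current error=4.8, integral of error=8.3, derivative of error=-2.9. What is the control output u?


u = Kp*e + Ki*int(e) + Kd*de/dt
= 2.2*4.8 + 0.17*8.3 + 0.24*(-2.9)
= 10.56 + 1.411 + -0.696
= 11.275


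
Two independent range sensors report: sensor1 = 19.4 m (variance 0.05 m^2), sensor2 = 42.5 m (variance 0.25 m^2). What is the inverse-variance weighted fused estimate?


w1 = (1/var1) / (1/var1 + 1/var2)
   = 20.0 / (20.0 + 4.0) = 0.8333
w2 = 1 - w1 = 0.1667
fused = w1*s1 + w2*s2 = 16.1667 + 7.0833
= 23.25 m


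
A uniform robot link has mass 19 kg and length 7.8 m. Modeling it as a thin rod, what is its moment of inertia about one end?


I = (1/3) * m * L^2
= (1/3) * 19 * 7.8^2
= 0.333333 * 19 * 60.84
= 385.32 kg*m^2


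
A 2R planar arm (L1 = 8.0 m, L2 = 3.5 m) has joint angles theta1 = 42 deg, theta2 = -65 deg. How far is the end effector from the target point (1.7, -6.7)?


End effector via forward kinematics:
x = L1*cos(t1) + L2*cos(t1+t2) = 9.1669
y = L1*sin(t1) + L2*sin(t1+t2) = 3.9855
Distance to target:
d = sqrt((1.7 - 9.1669)^2 + (-6.7 - 3.9855)^2)
= sqrt(55.755 + 114.1796)
= 13.0359 m


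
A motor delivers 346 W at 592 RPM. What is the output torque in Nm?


omega = 592 * 2*pi/60 = 61.9941 rad/s
tau = P / omega = 346 / 61.9941
= 5.5812 Nm


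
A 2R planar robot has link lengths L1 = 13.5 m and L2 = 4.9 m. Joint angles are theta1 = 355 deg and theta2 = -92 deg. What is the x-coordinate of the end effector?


Convert angles to radians: theta1 = 6.1959, theta2 = -1.6057
x = L1*cos(theta1) + L2*cos(theta1+theta2)
x = 13.4486 + -0.5972
x = 12.8515


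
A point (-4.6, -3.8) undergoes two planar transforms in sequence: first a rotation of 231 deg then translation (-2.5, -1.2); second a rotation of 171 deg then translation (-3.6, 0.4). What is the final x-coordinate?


After transform 1:
x1 = cos(231)*-4.6 - sin(231)*-3.8 + -2.5 = -2.5583
y1 = sin(231)*-4.6 + cos(231)*-3.8 + -1.2 = 4.7663
After transform 2:
x2 = cos(171)*-2.5583 - sin(171)*4.7663 + -3.6
= -1.8188


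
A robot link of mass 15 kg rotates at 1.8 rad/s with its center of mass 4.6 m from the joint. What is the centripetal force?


F = m * omega^2 * r
= 15 * 1.8^2 * 4.6
= 15 * 3.24 * 4.6
= 223.56 N


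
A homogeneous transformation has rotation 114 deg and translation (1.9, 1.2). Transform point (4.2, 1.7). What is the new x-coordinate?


x' = cos(theta)*px - sin(theta)*py + tx
= -0.4067*4.2 - 0.9135*1.7 + 1.9
= -1.3613


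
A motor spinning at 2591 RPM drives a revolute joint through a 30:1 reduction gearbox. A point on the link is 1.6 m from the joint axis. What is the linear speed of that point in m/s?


omega_motor = 2591 * 2*pi/60 = 271.3289 rad/s
omega_joint = omega_motor / 30 = 9.0443 rad/s
v = omega_joint * r = 9.0443 * 1.6
= 14.4709 m/s


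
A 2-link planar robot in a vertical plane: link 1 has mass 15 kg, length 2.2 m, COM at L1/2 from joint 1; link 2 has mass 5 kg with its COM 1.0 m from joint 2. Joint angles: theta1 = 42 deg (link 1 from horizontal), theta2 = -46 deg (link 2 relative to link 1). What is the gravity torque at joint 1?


Horizontal distance from joint 1 to link-1 COM:
  x_c1 = (L1/2)*cos(t1) = 1.1 * 0.7431 = 0.8175 m
Horizontal distance from joint 1 to link-2 COM:
  x_c2 = L1*cos(t1) + Lc2*cos(t1+t2)
       = 2.2*0.7431 + 1.0*0.9976 = 2.6325 m
tau1 = m1*g*x_c1 + m2*g*x_c2
     = 15*9.81*0.8175 + 5*9.81*2.6325
     = 120.2891 + 129.1233
     = 249.4124 Nm


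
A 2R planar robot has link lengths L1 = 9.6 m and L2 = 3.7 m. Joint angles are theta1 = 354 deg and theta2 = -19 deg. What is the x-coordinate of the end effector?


Convert angles to radians: theta1 = 6.1785, theta2 = -0.3316
x = L1*cos(theta1) + L2*cos(theta1+theta2)
x = 9.5474 + 3.3533
x = 12.9007


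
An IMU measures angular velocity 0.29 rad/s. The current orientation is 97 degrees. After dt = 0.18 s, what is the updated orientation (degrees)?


delta_theta = w * dt = 0.29 * 0.18 = 0.0522 rad
= 2.9908 deg
theta_new = 97 + 2.9908 = 99.9908 deg


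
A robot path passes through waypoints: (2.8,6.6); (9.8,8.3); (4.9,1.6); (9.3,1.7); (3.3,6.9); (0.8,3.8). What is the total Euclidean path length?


Segment lengths:
  seg1 = sqrt((7.0)^2 + (1.7)^2) = 7.2035
  seg2 = sqrt((-4.9)^2 + (-6.7)^2) = 8.3006
  seg3 = sqrt((4.4)^2 + (0.1)^2) = 4.4011
  seg4 = sqrt((-6.0)^2 + (5.2)^2) = 7.9398
  seg5 = sqrt((-2.5)^2 + (-3.1)^2) = 3.9825
Total = 31.8274


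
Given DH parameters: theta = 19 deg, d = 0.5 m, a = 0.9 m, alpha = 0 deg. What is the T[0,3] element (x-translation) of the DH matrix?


T[0,3] = a * cos(theta)
= 0.9 * cos(19 deg)
= 0.9 * 0.9455
= 0.851


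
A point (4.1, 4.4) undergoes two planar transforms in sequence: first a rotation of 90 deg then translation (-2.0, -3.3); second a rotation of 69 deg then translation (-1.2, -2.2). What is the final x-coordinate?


After transform 1:
x1 = cos(90)*4.1 - sin(90)*4.4 + -2.0 = -6.4
y1 = sin(90)*4.1 + cos(90)*4.4 + -3.3 = 0.8
After transform 2:
x2 = cos(69)*-6.4 - sin(69)*0.8 + -1.2
= -4.2404


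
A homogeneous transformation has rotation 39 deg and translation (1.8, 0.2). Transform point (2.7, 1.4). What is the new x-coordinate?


x' = cos(theta)*px - sin(theta)*py + tx
= 0.7771*2.7 - 0.6293*1.4 + 1.8
= 3.0172


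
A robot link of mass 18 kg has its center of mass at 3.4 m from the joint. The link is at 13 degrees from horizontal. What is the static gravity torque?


tau = m*g*L*cos(angle)
= 18 * 9.81 * 3.4 * cos(13 deg)
= 18 * 9.81 * 3.4 * 0.9744
= 584.9845 Nm


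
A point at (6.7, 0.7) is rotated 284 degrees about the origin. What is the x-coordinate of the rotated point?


x' = x*cos(theta) - y*sin(theta)
cos(284 deg) = 0.2419, sin(284 deg) = -0.9703
x' = 6.7 * 0.2419 - 0.7 * -0.9703
= 1.6209 - -0.6792
= 2.3001


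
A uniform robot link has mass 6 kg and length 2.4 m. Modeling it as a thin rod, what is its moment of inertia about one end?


I = (1/3) * m * L^2
= (1/3) * 6 * 2.4^2
= 0.333333 * 6 * 5.76
= 11.52 kg*m^2


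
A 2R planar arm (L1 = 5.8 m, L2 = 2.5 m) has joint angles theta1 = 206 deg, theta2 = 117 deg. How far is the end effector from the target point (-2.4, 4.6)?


End effector via forward kinematics:
x = L1*cos(t1) + L2*cos(t1+t2) = -3.2164
y = L1*sin(t1) + L2*sin(t1+t2) = -4.0471
Distance to target:
d = sqrt((-2.4 - -3.2164)^2 + (4.6 - -4.0471)^2)
= sqrt(0.6665 + 74.7722)
= 8.6855 m


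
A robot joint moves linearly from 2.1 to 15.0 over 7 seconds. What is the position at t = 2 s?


s = t/T = 2/7 = 0.2857
p(t) = p0 + (pf-p0)*s
= 2.1 + (15.0 - 2.1) * 0.2857
= 5.7857


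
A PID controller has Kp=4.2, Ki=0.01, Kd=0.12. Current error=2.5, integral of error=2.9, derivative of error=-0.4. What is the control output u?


u = Kp*e + Ki*int(e) + Kd*de/dt
= 4.2*2.5 + 0.01*2.9 + 0.12*(-0.4)
= 10.5 + 0.029 + -0.048
= 10.481


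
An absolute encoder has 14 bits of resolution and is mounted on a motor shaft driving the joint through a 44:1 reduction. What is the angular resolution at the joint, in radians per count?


counts = 2^14 = 16384
effective counts at joint = 16384 * 44 = 720896
resolution = 2*pi / 720896
= 8.7158e-06 rad/count


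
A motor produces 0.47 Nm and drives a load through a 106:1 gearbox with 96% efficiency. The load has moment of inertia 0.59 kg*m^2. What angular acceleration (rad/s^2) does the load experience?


tau_out = tau_motor * N * eta
= 0.47 * 106 * 0.96 = 47.8272 Nm
alpha = tau_out / I = 47.8272 / 0.59
= 81.0631 rad/s^2


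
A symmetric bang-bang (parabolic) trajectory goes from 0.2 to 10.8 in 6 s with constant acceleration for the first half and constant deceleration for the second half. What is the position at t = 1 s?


Symmetric rest-to-rest: each phase covers (pf-p0)/2 in time T/2. 0.5*a*(T/2)^2 = (pf-p0)/2 => a = 4*(pf-p0)/T^2
a = 4*(10.8-0.2)/6^2 = 1.1778
t = 1 is in the acceleration phase (t <= T/2).
p = p0 + 0.5*a*t^2 = 0.2 + 0.5*1.1778*1^2
= 0.7889


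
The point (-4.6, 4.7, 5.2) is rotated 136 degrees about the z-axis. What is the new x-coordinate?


Rotation about z-axis: x' = x*cos(theta) - y*sin(theta)
= -4.6 * -0.7193 - 4.7 * 0.6947
= 0.0441


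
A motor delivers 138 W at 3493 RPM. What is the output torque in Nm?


omega = 3493 * 2*pi/60 = 365.7861 rad/s
tau = P / omega = 138 / 365.7861
= 0.3773 Nm


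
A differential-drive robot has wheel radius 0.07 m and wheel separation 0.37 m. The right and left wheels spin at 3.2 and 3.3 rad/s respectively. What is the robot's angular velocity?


vR = r*wR = 0.07*3.2 = 0.224 m/s
vL = r*wL = 0.07*3.3 = 0.231 m/s
v = (vR+vL)/2 = 0.2275 m/s
omega = (vR-vL)/L = -0.0189 rad/s
angular velocity = -0.0189 rad/s


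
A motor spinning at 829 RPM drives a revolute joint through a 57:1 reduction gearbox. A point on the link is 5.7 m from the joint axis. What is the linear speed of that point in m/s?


omega_motor = 829 * 2*pi/60 = 86.8127 rad/s
omega_joint = omega_motor / 57 = 1.523 rad/s
v = omega_joint * r = 1.523 * 5.7
= 8.6813 m/s


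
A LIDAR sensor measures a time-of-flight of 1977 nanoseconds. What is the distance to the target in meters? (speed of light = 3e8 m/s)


tof = 1977 ns = 1.977e-06 s
dist = c * tof / 2
= 3e8 * 1.977e-06 / 2
= 296.55 m


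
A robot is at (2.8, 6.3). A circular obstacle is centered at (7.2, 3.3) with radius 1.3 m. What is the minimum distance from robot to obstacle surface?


center_dist = sqrt((2.8-7.2)^2 + (6.3-3.3)^2)
= sqrt(19.36 + 9.0)
= 5.3254
min_dist = center_dist - radius = 5.3254 - 1.3 = 4.0254 m


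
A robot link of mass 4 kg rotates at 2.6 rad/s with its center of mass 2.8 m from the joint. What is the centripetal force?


F = m * omega^2 * r
= 4 * 2.6^2 * 2.8
= 4 * 6.76 * 2.8
= 75.712 N


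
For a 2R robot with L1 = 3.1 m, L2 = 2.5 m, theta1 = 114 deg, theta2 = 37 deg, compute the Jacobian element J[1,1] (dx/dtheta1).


J[1,1] = -L1*sin(t1) - L2*sin(t1+t2)
= -3.1*sin(114) - 2.5*sin(151)
= -4.044


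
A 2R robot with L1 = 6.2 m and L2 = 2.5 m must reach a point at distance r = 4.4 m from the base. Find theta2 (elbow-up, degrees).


cos(theta2) = (r^2 - L1^2 - L2^2) / (2*L1*L2)
cos(theta2) = (19.36 - 38.44 - 6.25) / 31.0
cos(theta2) = -0.817097
theta2 = 144.7952 degrees


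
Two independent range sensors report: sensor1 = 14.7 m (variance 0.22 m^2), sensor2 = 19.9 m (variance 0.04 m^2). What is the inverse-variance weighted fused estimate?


w1 = (1/var1) / (1/var1 + 1/var2)
   = 4.5455 / (4.5455 + 25.0) = 0.1538
w2 = 1 - w1 = 0.8462
fused = w1*s1 + w2*s2 = 2.2615 + 16.8385
= 19.1 m


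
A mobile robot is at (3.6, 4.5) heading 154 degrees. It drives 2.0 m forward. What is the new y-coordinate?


y_new = y0 + d*sin(theta)
= 4.5 + 2.0*sin(154)
= 4.5 + 0.8767
= 5.3767


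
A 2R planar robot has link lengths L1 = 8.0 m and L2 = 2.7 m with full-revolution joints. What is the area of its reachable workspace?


r_max = L1 + L2 = 10.7 m
r_min = |L1 - L2| = 5.3 m
Area = pi*(r_max^2 - r_min^2)
= pi*(114.49 - 28.09)
= pi * 86.4
= 271.4336 m^2


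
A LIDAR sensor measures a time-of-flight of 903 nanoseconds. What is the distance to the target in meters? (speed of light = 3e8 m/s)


tof = 903 ns = 9.03e-07 s
dist = c * tof / 2
= 3e8 * 9.03e-07 / 2
= 135.45 m


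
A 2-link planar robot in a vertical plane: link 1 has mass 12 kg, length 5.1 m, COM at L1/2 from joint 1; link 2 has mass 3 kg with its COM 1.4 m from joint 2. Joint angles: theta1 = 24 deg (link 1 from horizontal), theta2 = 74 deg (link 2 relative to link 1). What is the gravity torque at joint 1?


Horizontal distance from joint 1 to link-1 COM:
  x_c1 = (L1/2)*cos(t1) = 2.55 * 0.9135 = 2.3295 m
Horizontal distance from joint 1 to link-2 COM:
  x_c2 = L1*cos(t1) + Lc2*cos(t1+t2)
       = 5.1*0.9135 + 1.4*-0.1392 = 4.4642 m
tau1 = m1*g*x_c1 + m2*g*x_c2
     = 12*9.81*2.3295 + 3*9.81*4.4642
     = 274.2336 + 131.3826
     = 405.6161 Nm


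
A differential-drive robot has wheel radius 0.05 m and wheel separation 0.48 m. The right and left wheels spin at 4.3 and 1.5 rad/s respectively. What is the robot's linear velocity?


vR = r*wR = 0.05*4.3 = 0.215 m/s
vL = r*wL = 0.05*1.5 = 0.075 m/s
v = (vR+vL)/2 = 0.145 m/s
omega = (vR-vL)/L = 0.2917 rad/s
linear velocity = 0.145 m/s


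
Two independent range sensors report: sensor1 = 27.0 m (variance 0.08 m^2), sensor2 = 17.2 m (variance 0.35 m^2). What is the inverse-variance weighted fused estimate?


w1 = (1/var1) / (1/var1 + 1/var2)
   = 12.5 / (12.5 + 2.8571) = 0.814
w2 = 1 - w1 = 0.186
fused = w1*s1 + w2*s2 = 21.9767 + 3.2
= 25.1767 m


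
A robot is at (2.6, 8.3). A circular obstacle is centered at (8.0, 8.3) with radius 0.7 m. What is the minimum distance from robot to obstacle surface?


center_dist = sqrt((2.6-8.0)^2 + (8.3-8.3)^2)
= sqrt(29.16 + 0.0)
= 5.4
min_dist = center_dist - radius = 5.4 - 0.7 = 4.7 m


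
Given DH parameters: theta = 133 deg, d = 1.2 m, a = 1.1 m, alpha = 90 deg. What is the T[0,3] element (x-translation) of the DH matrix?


T[0,3] = a * cos(theta)
= 1.1 * cos(133 deg)
= 1.1 * -0.682
= -0.7502


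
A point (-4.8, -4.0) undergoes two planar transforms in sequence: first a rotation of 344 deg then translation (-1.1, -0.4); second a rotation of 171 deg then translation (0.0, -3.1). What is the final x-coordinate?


After transform 1:
x1 = cos(344)*-4.8 - sin(344)*-4.0 + -1.1 = -6.8166
y1 = sin(344)*-4.8 + cos(344)*-4.0 + -0.4 = -2.922
After transform 2:
x2 = cos(171)*-6.8166 - sin(171)*-2.922 + 0.0
= 7.1898


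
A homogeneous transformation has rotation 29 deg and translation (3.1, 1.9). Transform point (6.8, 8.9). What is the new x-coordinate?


x' = cos(theta)*px - sin(theta)*py + tx
= 0.8746*6.8 - 0.4848*8.9 + 3.1
= 4.7326


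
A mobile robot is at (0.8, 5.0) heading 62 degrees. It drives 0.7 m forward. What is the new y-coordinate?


y_new = y0 + d*sin(theta)
= 5.0 + 0.7*sin(62)
= 5.0 + 0.6181
= 5.6181


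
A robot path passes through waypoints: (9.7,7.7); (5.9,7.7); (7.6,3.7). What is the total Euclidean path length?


Segment lengths:
  seg1 = sqrt((-3.8)^2 + (0.0)^2) = 3.8
  seg2 = sqrt((1.7)^2 + (-4.0)^2) = 4.3463
Total = 8.1463


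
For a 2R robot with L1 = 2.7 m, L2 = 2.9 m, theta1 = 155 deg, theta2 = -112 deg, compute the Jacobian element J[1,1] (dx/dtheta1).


J[1,1] = -L1*sin(t1) - L2*sin(t1+t2)
= -2.7*sin(155) - 2.9*sin(43)
= -3.1189


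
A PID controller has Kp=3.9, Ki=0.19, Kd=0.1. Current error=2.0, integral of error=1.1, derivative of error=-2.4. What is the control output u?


u = Kp*e + Ki*int(e) + Kd*de/dt
= 3.9*2.0 + 0.19*1.1 + 0.1*(-2.4)
= 7.8 + 0.209 + -0.24
= 7.769


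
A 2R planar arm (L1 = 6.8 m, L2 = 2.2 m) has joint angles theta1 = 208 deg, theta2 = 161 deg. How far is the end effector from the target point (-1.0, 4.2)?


End effector via forward kinematics:
x = L1*cos(t1) + L2*cos(t1+t2) = -3.8311
y = L1*sin(t1) + L2*sin(t1+t2) = -2.8483
Distance to target:
d = sqrt((-1.0 - -3.8311)^2 + (4.2 - -2.8483)^2)
= sqrt(8.0153 + 49.6778)
= 7.5956 m


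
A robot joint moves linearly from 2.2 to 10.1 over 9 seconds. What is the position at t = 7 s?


s = t/T = 7/9 = 0.7778
p(t) = p0 + (pf-p0)*s
= 2.2 + (10.1 - 2.2) * 0.7778
= 8.3444


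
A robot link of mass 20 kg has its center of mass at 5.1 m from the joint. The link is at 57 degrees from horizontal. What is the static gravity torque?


tau = m*g*L*cos(angle)
= 20 * 9.81 * 5.1 * cos(57 deg)
= 20 * 9.81 * 5.1 * 0.5446
= 544.9767 Nm


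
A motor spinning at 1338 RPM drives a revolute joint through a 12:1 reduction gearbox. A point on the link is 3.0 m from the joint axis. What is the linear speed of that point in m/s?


omega_motor = 1338 * 2*pi/60 = 140.115 rad/s
omega_joint = omega_motor / 12 = 11.6763 rad/s
v = omega_joint * r = 11.6763 * 3.0
= 35.0288 m/s


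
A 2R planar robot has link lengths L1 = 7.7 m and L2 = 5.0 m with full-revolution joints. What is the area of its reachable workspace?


r_max = L1 + L2 = 12.7 m
r_min = |L1 - L2| = 2.7 m
Area = pi*(r_max^2 - r_min^2)
= pi*(161.29 - 7.29)
= pi * 154.0
= 483.8053 m^2


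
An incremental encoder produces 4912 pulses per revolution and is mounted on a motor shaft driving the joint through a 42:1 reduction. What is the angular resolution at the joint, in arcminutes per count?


counts per rev = 4912
effective counts at joint = 4912 * 42 = 206304
resolution = 360*60 / 206304
= 0.1047 arcmin/count


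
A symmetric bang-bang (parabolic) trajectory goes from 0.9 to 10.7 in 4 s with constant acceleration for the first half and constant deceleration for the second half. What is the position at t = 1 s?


Symmetric rest-to-rest: each phase covers (pf-p0)/2 in time T/2. 0.5*a*(T/2)^2 = (pf-p0)/2 => a = 4*(pf-p0)/T^2
a = 4*(10.7-0.9)/4^2 = 2.45
t = 1 is in the acceleration phase (t <= T/2).
p = p0 + 0.5*a*t^2 = 0.9 + 0.5*2.45*1^2
= 2.125


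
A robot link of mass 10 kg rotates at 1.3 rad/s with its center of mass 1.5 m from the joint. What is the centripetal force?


F = m * omega^2 * r
= 10 * 1.3^2 * 1.5
= 10 * 1.69 * 1.5
= 25.35 N


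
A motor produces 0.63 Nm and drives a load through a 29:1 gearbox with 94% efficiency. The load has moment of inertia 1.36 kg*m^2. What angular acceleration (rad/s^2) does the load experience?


tau_out = tau_motor * N * eta
= 0.63 * 29 * 0.94 = 17.1738 Nm
alpha = tau_out / I = 17.1738 / 1.36
= 12.6278 rad/s^2


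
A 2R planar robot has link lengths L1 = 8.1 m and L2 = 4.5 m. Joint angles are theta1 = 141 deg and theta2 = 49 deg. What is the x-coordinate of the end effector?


Convert angles to radians: theta1 = 2.4609, theta2 = 0.8552
x = L1*cos(theta1) + L2*cos(theta1+theta2)
x = -6.2949 + -4.4316
x = -10.7265


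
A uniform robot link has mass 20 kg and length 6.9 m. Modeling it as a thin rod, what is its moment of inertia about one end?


I = (1/3) * m * L^2
= (1/3) * 20 * 6.9^2
= 0.333333 * 20 * 47.61
= 317.4 kg*m^2


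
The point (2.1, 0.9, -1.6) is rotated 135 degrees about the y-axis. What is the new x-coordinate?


Rotation about y-axis: x' = x*cos(theta) + z*sin(theta)
= 2.1 * -0.7071 + -1.6 * 0.7071
= -2.6163


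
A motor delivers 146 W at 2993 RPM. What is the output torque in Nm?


omega = 2993 * 2*pi/60 = 313.4262 rad/s
tau = P / omega = 146 / 313.4262
= 0.4658 Nm


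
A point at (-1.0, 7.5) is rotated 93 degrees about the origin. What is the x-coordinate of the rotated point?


x' = x*cos(theta) - y*sin(theta)
cos(93 deg) = -0.0523, sin(93 deg) = 0.9986
x' = -1.0 * -0.0523 - 7.5 * 0.9986
= 0.0523 - 7.4897
= -7.4374


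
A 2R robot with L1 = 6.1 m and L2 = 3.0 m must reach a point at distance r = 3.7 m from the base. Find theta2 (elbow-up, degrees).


cos(theta2) = (r^2 - L1^2 - L2^2) / (2*L1*L2)
cos(theta2) = (13.69 - 37.21 - 9.0) / 36.6
cos(theta2) = -0.888525
theta2 = 152.6884 degrees


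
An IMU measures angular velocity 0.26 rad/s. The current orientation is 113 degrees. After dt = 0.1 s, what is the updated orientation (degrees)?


delta_theta = w * dt = 0.26 * 0.1 = 0.026 rad
= 1.4897 deg
theta_new = 113 + 1.4897 = 114.4897 deg


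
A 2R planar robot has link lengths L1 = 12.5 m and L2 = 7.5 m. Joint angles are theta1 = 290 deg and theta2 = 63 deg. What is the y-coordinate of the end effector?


Convert angles to radians: theta1 = 5.0615, theta2 = 1.0996
y = L1*sin(theta1) + L2*sin(theta1+theta2)
y = -11.7462 + -0.914
y = -12.6602


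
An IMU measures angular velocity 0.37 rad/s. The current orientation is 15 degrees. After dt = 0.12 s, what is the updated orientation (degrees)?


delta_theta = w * dt = 0.37 * 0.12 = 0.0444 rad
= 2.5439 deg
theta_new = 15 + 2.5439 = 17.5439 deg


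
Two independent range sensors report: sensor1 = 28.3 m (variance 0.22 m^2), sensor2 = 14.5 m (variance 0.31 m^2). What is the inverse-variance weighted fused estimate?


w1 = (1/var1) / (1/var1 + 1/var2)
   = 4.5455 / (4.5455 + 3.2258) = 0.5849
w2 = 1 - w1 = 0.4151
fused = w1*s1 + w2*s2 = 16.5528 + 6.0189
= 22.5717 m


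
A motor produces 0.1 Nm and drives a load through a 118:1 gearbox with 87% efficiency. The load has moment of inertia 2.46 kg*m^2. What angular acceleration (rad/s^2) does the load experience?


tau_out = tau_motor * N * eta
= 0.1 * 118 * 0.87 = 10.266 Nm
alpha = tau_out / I = 10.266 / 2.46
= 4.1732 rad/s^2


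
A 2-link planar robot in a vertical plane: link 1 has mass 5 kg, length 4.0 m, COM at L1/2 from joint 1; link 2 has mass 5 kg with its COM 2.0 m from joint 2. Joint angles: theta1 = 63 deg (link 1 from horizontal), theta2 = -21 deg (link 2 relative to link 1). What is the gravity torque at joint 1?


Horizontal distance from joint 1 to link-1 COM:
  x_c1 = (L1/2)*cos(t1) = 2.0 * 0.454 = 0.908 m
Horizontal distance from joint 1 to link-2 COM:
  x_c2 = L1*cos(t1) + Lc2*cos(t1+t2)
       = 4.0*0.454 + 2.0*0.7431 = 3.3023 m
tau1 = m1*g*x_c1 + m2*g*x_c2
     = 5*9.81*0.908 + 5*9.81*3.3023
     = 44.5365 + 161.9754
     = 206.5119 Nm


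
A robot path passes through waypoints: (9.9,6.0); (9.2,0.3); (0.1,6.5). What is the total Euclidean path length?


Segment lengths:
  seg1 = sqrt((-0.7)^2 + (-5.7)^2) = 5.7428
  seg2 = sqrt((-9.1)^2 + (6.2)^2) = 11.0114
Total = 16.7542


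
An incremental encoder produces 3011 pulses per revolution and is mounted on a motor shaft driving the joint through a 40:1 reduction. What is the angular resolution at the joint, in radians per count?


counts per rev = 3011
effective counts at joint = 3011 * 40 = 120440
resolution = 2*pi / 120440
= 5.2169e-05 rad/count


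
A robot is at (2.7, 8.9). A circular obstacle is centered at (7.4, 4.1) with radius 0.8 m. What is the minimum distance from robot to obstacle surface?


center_dist = sqrt((2.7-7.4)^2 + (8.9-4.1)^2)
= sqrt(22.09 + 23.04)
= 6.7179
min_dist = center_dist - radius = 6.7179 - 0.8 = 5.9179 m


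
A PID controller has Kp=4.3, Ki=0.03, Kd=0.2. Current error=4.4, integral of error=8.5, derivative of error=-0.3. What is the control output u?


u = Kp*e + Ki*int(e) + Kd*de/dt
= 4.3*4.4 + 0.03*8.5 + 0.2*(-0.3)
= 18.92 + 0.255 + -0.06
= 19.115


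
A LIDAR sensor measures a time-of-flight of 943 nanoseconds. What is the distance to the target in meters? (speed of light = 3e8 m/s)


tof = 943 ns = 9.43e-07 s
dist = c * tof / 2
= 3e8 * 9.43e-07 / 2
= 141.45 m


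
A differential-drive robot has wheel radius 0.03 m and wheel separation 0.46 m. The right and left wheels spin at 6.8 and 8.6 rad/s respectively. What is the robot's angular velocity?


vR = r*wR = 0.03*6.8 = 0.204 m/s
vL = r*wL = 0.03*8.6 = 0.258 m/s
v = (vR+vL)/2 = 0.231 m/s
omega = (vR-vL)/L = -0.1174 rad/s
angular velocity = -0.1174 rad/s


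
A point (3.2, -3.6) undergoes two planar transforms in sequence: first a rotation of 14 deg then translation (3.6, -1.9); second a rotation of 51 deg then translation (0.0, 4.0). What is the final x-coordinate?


After transform 1:
x1 = cos(14)*3.2 - sin(14)*-3.6 + 3.6 = 7.5759
y1 = sin(14)*3.2 + cos(14)*-3.6 + -1.9 = -4.6189
After transform 2:
x2 = cos(51)*7.5759 - sin(51)*-4.6189 + 0.0
= 8.3572


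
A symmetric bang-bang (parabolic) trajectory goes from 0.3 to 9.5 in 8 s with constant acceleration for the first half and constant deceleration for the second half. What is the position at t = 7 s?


Symmetric rest-to-rest: each phase covers (pf-p0)/2 in time T/2. 0.5*a*(T/2)^2 = (pf-p0)/2 => a = 4*(pf-p0)/T^2
a = 4*(9.5-0.3)/8^2 = 0.575
t = 7 is in the deceleration phase (t > T/2).
p = pf - 0.5*a*(T-t)^2 = 9.5 - 0.5*0.575*1^2
= 9.2125


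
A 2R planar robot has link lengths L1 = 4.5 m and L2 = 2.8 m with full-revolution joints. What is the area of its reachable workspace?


r_max = L1 + L2 = 7.3 m
r_min = |L1 - L2| = 1.7 m
Area = pi*(r_max^2 - r_min^2)
= pi*(53.29 - 2.89)
= pi * 50.4
= 158.3363 m^2


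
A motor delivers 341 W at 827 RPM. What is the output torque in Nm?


omega = 827 * 2*pi/60 = 86.6032 rad/s
tau = P / omega = 341 / 86.6032
= 3.9375 Nm


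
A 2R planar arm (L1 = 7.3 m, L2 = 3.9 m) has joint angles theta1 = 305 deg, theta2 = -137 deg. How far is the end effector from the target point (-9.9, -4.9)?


End effector via forward kinematics:
x = L1*cos(t1) + L2*cos(t1+t2) = 0.3723
y = L1*sin(t1) + L2*sin(t1+t2) = -5.169
Distance to target:
d = sqrt((-9.9 - 0.3723)^2 + (-4.9 - -5.169)^2)
= sqrt(105.5208 + 0.0723)
= 10.2759 m


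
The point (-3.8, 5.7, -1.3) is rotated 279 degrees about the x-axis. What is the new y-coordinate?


Rotation about x-axis: y' = y*cos(theta) - z*sin(theta)
= 5.7 * 0.1564 - -1.3 * -0.9877
= -0.3923


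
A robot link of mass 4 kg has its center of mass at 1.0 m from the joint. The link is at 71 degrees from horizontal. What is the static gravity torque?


tau = m*g*L*cos(angle)
= 4 * 9.81 * 1.0 * cos(71 deg)
= 4 * 9.81 * 1.0 * 0.3256
= 12.7753 Nm


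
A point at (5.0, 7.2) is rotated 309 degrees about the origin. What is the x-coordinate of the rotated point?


x' = x*cos(theta) - y*sin(theta)
cos(309 deg) = 0.6293, sin(309 deg) = -0.7771
x' = 5.0 * 0.6293 - 7.2 * -0.7771
= 3.1466 - -5.5955
= 8.7421


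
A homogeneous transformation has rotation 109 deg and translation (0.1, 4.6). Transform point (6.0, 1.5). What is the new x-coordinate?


x' = cos(theta)*px - sin(theta)*py + tx
= -0.3256*6.0 - 0.9455*1.5 + 0.1
= -3.2717


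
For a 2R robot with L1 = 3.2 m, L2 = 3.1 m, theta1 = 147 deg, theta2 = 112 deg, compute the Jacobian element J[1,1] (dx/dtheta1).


J[1,1] = -L1*sin(t1) - L2*sin(t1+t2)
= -3.2*sin(147) - 3.1*sin(259)
= 1.3002


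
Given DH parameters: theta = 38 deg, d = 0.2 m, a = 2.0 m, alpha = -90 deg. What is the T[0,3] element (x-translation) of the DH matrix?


T[0,3] = a * cos(theta)
= 2.0 * cos(38 deg)
= 2.0 * 0.788
= 1.576


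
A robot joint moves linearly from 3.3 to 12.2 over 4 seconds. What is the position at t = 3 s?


s = t/T = 3/4 = 0.75
p(t) = p0 + (pf-p0)*s
= 3.3 + (12.2 - 3.3) * 0.75
= 9.975


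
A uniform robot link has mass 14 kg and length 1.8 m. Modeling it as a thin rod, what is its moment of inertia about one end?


I = (1/3) * m * L^2
= (1/3) * 14 * 1.8^2
= 0.333333 * 14 * 3.24
= 15.12 kg*m^2


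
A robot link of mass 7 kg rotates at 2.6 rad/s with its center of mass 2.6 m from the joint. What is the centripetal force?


F = m * omega^2 * r
= 7 * 2.6^2 * 2.6
= 7 * 6.76 * 2.6
= 123.032 N


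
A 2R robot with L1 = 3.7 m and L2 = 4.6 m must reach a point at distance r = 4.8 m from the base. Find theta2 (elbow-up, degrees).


cos(theta2) = (r^2 - L1^2 - L2^2) / (2*L1*L2)
cos(theta2) = (23.04 - 13.69 - 21.16) / 34.04
cos(theta2) = -0.346945
theta2 = 110.3006 degrees


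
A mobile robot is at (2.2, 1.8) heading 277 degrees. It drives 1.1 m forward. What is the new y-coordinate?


y_new = y0 + d*sin(theta)
= 1.8 + 1.1*sin(277)
= 1.8 + -1.0918
= 0.7082


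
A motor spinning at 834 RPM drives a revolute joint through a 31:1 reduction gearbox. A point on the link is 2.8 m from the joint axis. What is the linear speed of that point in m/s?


omega_motor = 834 * 2*pi/60 = 87.3363 rad/s
omega_joint = omega_motor / 31 = 2.8173 rad/s
v = omega_joint * r = 2.8173 * 2.8
= 7.8884 m/s


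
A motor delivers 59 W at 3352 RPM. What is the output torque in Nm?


omega = 3352 * 2*pi/60 = 351.0206 rad/s
tau = P / omega = 59 / 351.0206
= 0.1681 Nm


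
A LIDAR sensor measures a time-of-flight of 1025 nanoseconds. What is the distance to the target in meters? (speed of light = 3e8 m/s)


tof = 1025 ns = 1.025e-06 s
dist = c * tof / 2
= 3e8 * 1.025e-06 / 2
= 153.75 m


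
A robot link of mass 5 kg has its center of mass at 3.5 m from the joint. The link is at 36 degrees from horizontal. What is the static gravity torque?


tau = m*g*L*cos(angle)
= 5 * 9.81 * 3.5 * cos(36 deg)
= 5 * 9.81 * 3.5 * 0.809
= 138.888 Nm


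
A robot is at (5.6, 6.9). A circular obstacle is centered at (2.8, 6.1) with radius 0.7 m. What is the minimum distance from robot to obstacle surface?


center_dist = sqrt((5.6-2.8)^2 + (6.9-6.1)^2)
= sqrt(7.84 + 0.64)
= 2.912
min_dist = center_dist - radius = 2.912 - 0.7 = 2.212 m


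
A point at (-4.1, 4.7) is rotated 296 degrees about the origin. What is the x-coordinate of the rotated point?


x' = x*cos(theta) - y*sin(theta)
cos(296 deg) = 0.4384, sin(296 deg) = -0.8988
x' = -4.1 * 0.4384 - 4.7 * -0.8988
= -1.7973 - -4.2243
= 2.427


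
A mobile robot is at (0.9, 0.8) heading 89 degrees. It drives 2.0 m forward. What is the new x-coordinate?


x_new = x0 + d*cos(theta)
= 0.9 + 2.0*cos(89)
= 0.9 + 0.0349
= 0.9349


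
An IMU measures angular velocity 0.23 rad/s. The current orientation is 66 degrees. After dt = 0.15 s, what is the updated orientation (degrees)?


delta_theta = w * dt = 0.23 * 0.15 = 0.0345 rad
= 1.9767 deg
theta_new = 66 + 1.9767 = 67.9767 deg


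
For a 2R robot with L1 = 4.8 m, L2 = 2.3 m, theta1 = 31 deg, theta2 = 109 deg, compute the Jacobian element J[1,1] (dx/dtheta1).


J[1,1] = -L1*sin(t1) - L2*sin(t1+t2)
= -4.8*sin(31) - 2.3*sin(140)
= -3.9506


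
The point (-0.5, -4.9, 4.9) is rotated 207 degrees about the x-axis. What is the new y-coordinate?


Rotation about x-axis: y' = y*cos(theta) - z*sin(theta)
= -4.9 * -0.891 - 4.9 * -0.454
= 6.5905


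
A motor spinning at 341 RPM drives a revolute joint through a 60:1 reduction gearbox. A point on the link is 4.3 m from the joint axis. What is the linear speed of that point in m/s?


omega_motor = 341 * 2*pi/60 = 35.7094 rad/s
omega_joint = omega_motor / 60 = 0.5952 rad/s
v = omega_joint * r = 0.5952 * 4.3
= 2.5592 m/s


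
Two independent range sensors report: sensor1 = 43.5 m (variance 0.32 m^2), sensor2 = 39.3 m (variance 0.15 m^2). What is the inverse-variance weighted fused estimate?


w1 = (1/var1) / (1/var1 + 1/var2)
   = 3.125 / (3.125 + 6.6667) = 0.3191
w2 = 1 - w1 = 0.6809
fused = w1*s1 + w2*s2 = 13.883 + 26.7574
= 40.6404 m


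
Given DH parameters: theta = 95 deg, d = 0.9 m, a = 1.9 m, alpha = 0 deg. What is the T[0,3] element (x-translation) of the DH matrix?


T[0,3] = a * cos(theta)
= 1.9 * cos(95 deg)
= 1.9 * -0.0872
= -0.1656


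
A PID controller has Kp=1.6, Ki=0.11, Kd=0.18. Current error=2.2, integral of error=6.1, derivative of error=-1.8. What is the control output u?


u = Kp*e + Ki*int(e) + Kd*de/dt
= 1.6*2.2 + 0.11*6.1 + 0.18*(-1.8)
= 3.52 + 0.671 + -0.324
= 3.867
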